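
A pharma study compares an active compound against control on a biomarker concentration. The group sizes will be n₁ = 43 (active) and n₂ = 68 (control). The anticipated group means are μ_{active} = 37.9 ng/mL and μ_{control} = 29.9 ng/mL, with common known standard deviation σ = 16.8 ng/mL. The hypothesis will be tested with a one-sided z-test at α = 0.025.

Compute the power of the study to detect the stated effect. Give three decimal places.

Power ≈ 0.686

Standardized effect: d = |μ_{active} − μ_{control}| / σ = |37.9 − 29.9| / 16.8 = 0.4762
Noncentrality parameter: λ = d / √(1/n₁ + 1/n₂) = 0.4762 / √(1/43 + 1/68) = 2.4440
One-sided α = 0.025 → critical value z_{0.025} = 1.960.
Power = P(Z > 1.960 − λ) = Φ(0.484) = 0.6858.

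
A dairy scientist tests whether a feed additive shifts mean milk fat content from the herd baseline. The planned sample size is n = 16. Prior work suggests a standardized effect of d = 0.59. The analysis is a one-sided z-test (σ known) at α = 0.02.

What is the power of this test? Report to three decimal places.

Noncentrality parameter: δ = d·√n = 0.59 × √16 = 2.3600
Critical value for a one-sided test at α = 0.02: z_α = 2.054.
Power = P(Z > 2.054 − δ) = Φ(0.306) = 0.6203.

Power ≈ 0.620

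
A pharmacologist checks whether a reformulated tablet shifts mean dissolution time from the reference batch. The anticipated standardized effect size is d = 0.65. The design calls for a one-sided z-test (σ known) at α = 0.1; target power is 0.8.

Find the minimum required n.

For power 0.8 need Φ(δ − z_{0.1}) = 0.8, so δ = z_{0.1} + z_{0.20} = 1.282 + 0.842 = 2.123.
δ = d·√n ⇒ n = (δ/d)² = (2.123 / 0.65)² = 10.67.
Rounding up, n = 11.

n = 11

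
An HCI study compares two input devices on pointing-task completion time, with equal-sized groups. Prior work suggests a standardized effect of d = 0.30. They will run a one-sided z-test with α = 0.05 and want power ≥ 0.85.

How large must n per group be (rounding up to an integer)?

Set Φ(δ − 1.645) = 0.85; then δ − 1.645 = Φ⁻¹(0.85) = 1.036, giving δ = 2.681.
δ = d·√(n/2) ⇒ n = 2(δ/d)² = 2 × (2.681 / 0.30)² = 159.76.
Round up to the next whole unit.

n = 160 per group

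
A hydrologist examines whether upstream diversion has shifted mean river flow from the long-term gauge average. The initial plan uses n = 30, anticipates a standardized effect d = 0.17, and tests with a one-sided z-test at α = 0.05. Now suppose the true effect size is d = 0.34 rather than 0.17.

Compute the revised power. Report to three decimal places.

With d = 0.34: δ = d·√n = 0.34 × √30 = 1.8623. Critical value z_{0.05} = 1.645.
Revised power = P(Z > 1.645 − δ) = Φ(0.217) = 0.5861.

Power ≈ 0.586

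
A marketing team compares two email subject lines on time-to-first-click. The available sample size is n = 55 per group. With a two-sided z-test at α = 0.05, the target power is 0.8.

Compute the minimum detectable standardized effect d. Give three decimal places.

d ≈ 0.534

Required noncentrality: δ = z_{0.025} + z_{0.20} = 1.960 + 0.842 = 2.802.
(Lower-tail contribution to power is negligible for δ > 0.)
δ = d·√(n/2) ⇒ d = δ/√(n/2) = 2.802/√(55/2) = 0.5342.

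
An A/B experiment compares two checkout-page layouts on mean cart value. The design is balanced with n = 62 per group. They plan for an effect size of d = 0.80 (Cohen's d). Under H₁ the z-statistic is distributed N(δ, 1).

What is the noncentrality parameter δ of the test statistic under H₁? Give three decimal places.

δ = d·√(n/2) = 0.80 × √(62/2) = 4.4542

δ ≈ 4.454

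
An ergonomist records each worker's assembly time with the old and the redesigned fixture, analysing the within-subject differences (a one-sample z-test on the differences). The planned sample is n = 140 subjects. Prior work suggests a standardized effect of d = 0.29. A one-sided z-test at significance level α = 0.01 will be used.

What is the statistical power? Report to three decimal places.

Noncentrality parameter: δ = d·√n = 0.29 × √140 = 3.4313
Critical value for a one-sided test at α = 0.01: z_α = 2.326.
Power = Φ(δ − 2.326) = Φ(1.105) = 0.8654.

Power ≈ 0.865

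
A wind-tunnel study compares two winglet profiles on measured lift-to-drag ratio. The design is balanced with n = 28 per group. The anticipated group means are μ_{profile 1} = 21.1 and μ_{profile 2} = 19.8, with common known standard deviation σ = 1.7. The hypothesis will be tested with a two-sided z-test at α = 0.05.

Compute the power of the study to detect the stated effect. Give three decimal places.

Power ≈ 0.816

Standardized effect: d = |μ_{profile 1} − μ_{profile 2}| / σ = |21.1 − 19.8| / 1.7 = 0.7647
Noncentrality parameter: δ = d·√(n/2) = 0.7647 × √(28/2) = 2.8613
Two-sided α = 0.05 → critical value z_{0.025} = 1.960.
Power = Φ(δ − 1.960) + Φ(−δ − 1.960) = Φ(0.901) + Φ(-4.821) = 0.8163 + 0.0000 = 0.8163.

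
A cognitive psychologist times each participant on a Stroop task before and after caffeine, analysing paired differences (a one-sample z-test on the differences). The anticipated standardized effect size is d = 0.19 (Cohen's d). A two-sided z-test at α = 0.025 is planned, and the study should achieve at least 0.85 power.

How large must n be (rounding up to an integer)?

For power 0.85 need Φ(δ − z_{0.0125}) = 0.85, so δ = z_{0.0125} + z_{0.15} = 2.241 + 1.036 = 3.278.
(For δ > 0 the lower-tail rejection region contributes negligibly to power, so the one-term inversion is standard.)
δ = d·√n ⇒ n = (δ/d)² = (3.278 / 0.19)² = 297.62.
Rounding up, n = 298.

n = 298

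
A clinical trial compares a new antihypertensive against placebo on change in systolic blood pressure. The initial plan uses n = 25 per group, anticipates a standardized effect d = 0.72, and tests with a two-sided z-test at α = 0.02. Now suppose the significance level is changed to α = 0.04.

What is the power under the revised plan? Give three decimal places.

Power ≈ 0.689

δ = d·√(n/2) = 0.72 × √(25/2) = 2.5456 (unchanged). New critical value: z_{0.02} = 2.054.
Revised power = Φ(δ − 2.054) + Φ(−δ − 2.054) = Φ(0.492) + Φ(-4.599) = 0.6886 + 0.0000 = 0.6886.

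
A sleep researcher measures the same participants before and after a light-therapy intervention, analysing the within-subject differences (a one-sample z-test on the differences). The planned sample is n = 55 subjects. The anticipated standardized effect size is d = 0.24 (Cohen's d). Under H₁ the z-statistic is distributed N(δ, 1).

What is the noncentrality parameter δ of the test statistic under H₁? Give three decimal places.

δ = d·√n = 0.24 × √55 = 1.7799

δ ≈ 1.780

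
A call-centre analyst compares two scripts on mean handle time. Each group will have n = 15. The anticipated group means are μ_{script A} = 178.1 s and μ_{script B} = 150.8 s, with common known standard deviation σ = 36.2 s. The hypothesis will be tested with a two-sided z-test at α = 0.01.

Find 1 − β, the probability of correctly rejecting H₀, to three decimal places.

Standardized effect: d = |μ_{script A} − μ_{script B}| / σ = |178.1 − 150.8| / 36.2 = 0.7541
Noncentrality parameter: δ = d·√(n/2) = 0.7541 × √(15/2) = 2.0653
Critical value for a two-sided test at α = 0.01: z_{α/2} = 2.576.
Power = Φ(δ − 2.576) + Φ(−δ − 2.576) = Φ(-0.511) + Φ(-4.641) = 0.3048 + 0.0000 = 0.3048.

Power ≈ 0.305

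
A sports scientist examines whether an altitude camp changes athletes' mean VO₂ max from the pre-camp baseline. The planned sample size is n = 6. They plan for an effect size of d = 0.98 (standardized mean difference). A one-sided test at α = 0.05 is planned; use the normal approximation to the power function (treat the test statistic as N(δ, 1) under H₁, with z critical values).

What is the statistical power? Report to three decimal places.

Noncentrality parameter: λ = d·√n = 0.98 × √6 = 2.4005
Critical value for a one-sided test at α = 0.05: z_α = 1.645.
Power = Φ(λ − 1.645) = Φ(0.756) = 0.7751.

Power ≈ 0.775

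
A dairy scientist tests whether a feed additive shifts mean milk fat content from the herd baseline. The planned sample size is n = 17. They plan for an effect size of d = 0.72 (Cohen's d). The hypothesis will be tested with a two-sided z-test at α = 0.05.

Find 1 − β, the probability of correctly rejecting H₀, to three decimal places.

Noncentrality parameter: δ = d·√n = 0.72 × √17 = 2.9686
Two-sided α = 0.05 → critical value z_{0.025} = 1.960.
Power = Φ(δ − 1.960) + Φ(−δ − 1.960) = Φ(1.009) + Φ(-4.929) = 0.8434 + 0.0000 = 0.8434.

Power ≈ 0.843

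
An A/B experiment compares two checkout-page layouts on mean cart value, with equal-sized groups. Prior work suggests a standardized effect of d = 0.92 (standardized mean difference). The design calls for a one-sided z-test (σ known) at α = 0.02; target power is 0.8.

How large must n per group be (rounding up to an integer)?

For power 0.8 need Φ(δ − z_{0.02}) = 0.8, so δ = z_{0.02} + z_{0.20} = 2.054 + 0.842 = 2.895.
δ = d·√(n/2) ⇒ n = 2(δ/d)² = 2 × (2.895 / 0.92)² = 19.81.
Rounding up, n = 20 per group.

n = 20 per group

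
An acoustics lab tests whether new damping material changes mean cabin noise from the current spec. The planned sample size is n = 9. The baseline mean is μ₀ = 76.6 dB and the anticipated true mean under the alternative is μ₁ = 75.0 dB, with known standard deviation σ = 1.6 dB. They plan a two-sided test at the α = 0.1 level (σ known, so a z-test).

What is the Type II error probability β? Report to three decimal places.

β ≈ 0.088

Standardized effect: d = |μ₁ − μ₀| / σ = |75.0 − 76.6| / 1.6 = 1.0000
Noncentrality parameter: λ = d·√n = 1.0000 × √9 = 3.0000
Two-sided α = 0.1 → critical value z_{0.05} = 1.645.
Power = Φ(λ − 1.645) + Φ(−λ − 1.645) = Φ(1.355) + Φ(-4.645) = 0.9123 + 0.0000 = 0.9123.
Type II error: β = 1 − power = 1 − 0.9123 = 0.0877.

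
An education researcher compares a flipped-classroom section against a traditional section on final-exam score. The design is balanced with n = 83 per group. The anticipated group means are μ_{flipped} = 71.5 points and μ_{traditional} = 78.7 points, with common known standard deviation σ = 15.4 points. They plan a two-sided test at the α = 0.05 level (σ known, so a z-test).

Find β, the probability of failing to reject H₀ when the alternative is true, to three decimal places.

β ≈ 0.146

Standardized effect: d = |μ_{flipped} − μ_{traditional}| / σ = |71.5 − 78.7| / 15.4 = 0.4675
Noncentrality parameter: δ = d·√(n/2) = 0.4675 × √(83/2) = 3.0119
Two-sided α = 0.05 → critical value z_{0.025} = 1.960.
Power = Φ(δ − 1.960) + Φ(−δ − 1.960) = Φ(1.052) + Φ(-4.972) = 0.8536 + 0.0000 = 0.8536.
Type II error: β = 1 − power = 1 − 0.8536 = 0.1464.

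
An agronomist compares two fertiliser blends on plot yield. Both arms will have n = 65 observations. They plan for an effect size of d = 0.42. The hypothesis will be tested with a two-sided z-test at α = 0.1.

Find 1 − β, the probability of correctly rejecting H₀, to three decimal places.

Noncentrality parameter: δ = d·√(n/2) = 0.42 × √(65/2) = 2.3944
Critical value for a two-sided test at α = 0.1: z_{α/2} = 1.645.
Power = Φ(δ − 1.645) + Φ(−δ − 1.645) = Φ(0.750) + Φ(-4.039) = 0.7732 + 0.0000 = 0.7733.

Power ≈ 0.773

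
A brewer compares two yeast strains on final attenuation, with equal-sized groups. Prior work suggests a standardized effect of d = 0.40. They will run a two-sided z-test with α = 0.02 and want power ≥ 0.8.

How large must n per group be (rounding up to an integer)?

Set Φ(δ − 2.326) = 0.8; then δ − 2.326 = Φ⁻¹(0.8) = 0.842, giving δ = 3.168.
(Ignoring the negligible lower-tail rejection probability gives the usual closed-form inversion.)
δ = d·√(n/2) ⇒ n = 2(δ/d)² = 2 × (3.168 / 0.40)² = 125.45.
Round up to the next whole unit.

n = 126 per group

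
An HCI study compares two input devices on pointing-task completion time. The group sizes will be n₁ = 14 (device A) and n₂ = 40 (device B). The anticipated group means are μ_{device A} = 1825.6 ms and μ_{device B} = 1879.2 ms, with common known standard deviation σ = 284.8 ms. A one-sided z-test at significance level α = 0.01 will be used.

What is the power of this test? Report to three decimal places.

Power ≈ 0.043

Standardized effect: d = |μ_{device A} − μ_{device B}| / σ = |1825.6 − 1879.2| / 284.8 = 0.1882
Noncentrality parameter: δ = d / √(1/n₁ + 1/n₂) = 0.1882 / √(1/14 + 1/40) = 0.6061
One-sided α = 0.01 → critical value z_{0.01} = 2.326.
Power = Φ(δ − 2.326) = Φ(-1.720) = 0.0427.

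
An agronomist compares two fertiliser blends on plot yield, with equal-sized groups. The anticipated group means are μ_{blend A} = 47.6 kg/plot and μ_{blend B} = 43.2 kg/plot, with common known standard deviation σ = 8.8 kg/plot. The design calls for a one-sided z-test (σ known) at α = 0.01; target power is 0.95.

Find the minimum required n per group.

n = 127 per group

Standardized effect: d = |μ_{blend A} − μ_{blend B}| / σ = |47.6 − 43.2| / 8.8 = 0.5000
Set Φ(δ − 2.326) = 0.95; then δ − 2.326 = Φ⁻¹(0.95) = 1.645, giving δ = 3.971.
δ = d·√(n/2) ⇒ n = 2(δ/d)² = 2 × (3.971 / 0.5000)² = 126.16.
Rounding up, n = 127 per group.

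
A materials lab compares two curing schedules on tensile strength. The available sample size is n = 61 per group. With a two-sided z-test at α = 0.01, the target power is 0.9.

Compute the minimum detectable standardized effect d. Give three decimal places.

Need Φ(δ − 2.576) = 0.9, so δ = 2.576 + 1.282 = 3.857.
(Lower-tail contribution to power is negligible for δ > 0.)
δ = d·√(n/2) ⇒ d = δ/√(n/2) = 3.857/√(61/2) = 0.6985.

d ≈ 0.698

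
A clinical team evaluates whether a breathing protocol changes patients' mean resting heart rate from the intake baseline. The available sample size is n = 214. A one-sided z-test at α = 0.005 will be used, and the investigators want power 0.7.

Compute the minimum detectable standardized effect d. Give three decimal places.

Required noncentrality: δ = z_{0.005} + z_{0.30} = 2.576 + 0.524 = 3.100.
δ = d·√n ⇒ d = δ/√n = 3.100/√214 = 0.2119.

d ≈ 0.212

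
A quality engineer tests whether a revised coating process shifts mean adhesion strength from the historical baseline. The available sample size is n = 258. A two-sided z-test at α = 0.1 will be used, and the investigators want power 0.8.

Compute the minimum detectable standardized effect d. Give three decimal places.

Need Φ(δ − 1.645) = 0.8, so δ = 1.645 + 0.842 = 2.486.
(The second rejection-region term Φ(−δ − z_{α/2}) is negligible and dropped.)
δ = d·√n ⇒ d = δ/√n = 2.486/√258 = 0.1548.

d ≈ 0.155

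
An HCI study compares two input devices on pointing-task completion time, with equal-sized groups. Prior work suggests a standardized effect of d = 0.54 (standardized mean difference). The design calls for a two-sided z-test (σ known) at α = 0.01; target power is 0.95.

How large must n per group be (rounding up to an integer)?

For power 0.95 need Φ(δ − z_{0.005}) = 0.95, so δ = z_{0.005} + z_{0.05} = 2.576 + 1.645 = 4.221.
(The Φ(−δ − z_{α/2}) term is vanishingly small for δ > 0 and is dropped in the standard sample-size formula.)
δ = d·√(n/2) ⇒ n = 2(δ/d)² = 2 × (4.221 / 0.54)² = 122.18.
Round up to the next whole unit.

n = 123 per group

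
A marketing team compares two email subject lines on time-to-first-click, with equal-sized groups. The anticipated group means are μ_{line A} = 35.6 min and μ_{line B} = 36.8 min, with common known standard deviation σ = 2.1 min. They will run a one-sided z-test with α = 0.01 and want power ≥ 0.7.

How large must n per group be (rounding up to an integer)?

Standardized effect: d = |μ_{line A} − μ_{line B}| / σ = |35.6 − 36.8| / 2.1 = 0.5714
For power 0.7 need Φ(δ − z_{0.01}) = 0.7, so δ = z_{0.01} + z_{0.30} = 2.326 + 0.524 = 2.851.
δ = d·√(n/2) ⇒ n = 2(δ/d)² = 2 × (2.851 / 0.5714)² = 49.78.
Rounding up, n = 50 per group.

n = 50 per group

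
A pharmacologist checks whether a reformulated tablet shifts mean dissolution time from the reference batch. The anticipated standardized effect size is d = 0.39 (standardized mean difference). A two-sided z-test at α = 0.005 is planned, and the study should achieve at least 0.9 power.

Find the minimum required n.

n = 110

For power 0.9 need Φ(δ − z_{0.0025}) = 0.9, so δ = z_{0.0025} + z_{0.10} = 2.807 + 1.282 = 4.089.
(For δ > 0 the lower-tail rejection region contributes negligibly to power, so the one-term inversion is standard.)
δ = d·√n ⇒ n = (δ/d)² = (4.089 / 0.39)² = 109.90.
Round up to the next whole unit.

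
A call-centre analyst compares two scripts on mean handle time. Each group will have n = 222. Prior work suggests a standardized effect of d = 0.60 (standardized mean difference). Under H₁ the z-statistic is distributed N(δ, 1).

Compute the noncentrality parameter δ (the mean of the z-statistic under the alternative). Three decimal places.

δ = d·√(n/2) = 0.60 × √(222/2) = 6.3214

δ ≈ 6.321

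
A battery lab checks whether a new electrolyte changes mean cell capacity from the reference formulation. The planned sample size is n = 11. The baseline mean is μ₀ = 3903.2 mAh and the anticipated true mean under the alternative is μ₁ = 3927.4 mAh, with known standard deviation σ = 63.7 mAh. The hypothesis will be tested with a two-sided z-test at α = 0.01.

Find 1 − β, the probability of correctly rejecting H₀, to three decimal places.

Standardized effect: d = |μ₁ − μ₀| / σ = |3927.4 − 3903.2| / 63.7 = 0.3799
Noncentrality parameter: λ = d·√n = 0.3799 × √11 = 1.2600
Two-sided α = 0.01 → critical value z_{0.005} = 2.576.
Power = Φ(λ − 2.576) + Φ(−λ − 2.576) = Φ(-1.316) + Φ(-3.836) = 0.0941 + 0.0001 = 0.0942.

Power ≈ 0.094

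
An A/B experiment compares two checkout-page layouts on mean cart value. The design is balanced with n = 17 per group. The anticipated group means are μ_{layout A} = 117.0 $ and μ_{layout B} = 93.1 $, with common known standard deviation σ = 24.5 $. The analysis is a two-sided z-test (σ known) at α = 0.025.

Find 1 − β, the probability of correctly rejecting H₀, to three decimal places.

Power ≈ 0.727

Standardized effect: d = |μ_{layout A} − μ_{layout B}| / σ = |117.0 − 93.1| / 24.5 = 0.9755
Noncentrality parameter: δ = d·√(n/2) = 0.9755 × √(17/2) = 2.8441
Two-sided α = 0.025 → critical value z_{0.0125} = 2.241.
Power = Φ(δ − 2.241) + Φ(−δ − 2.241) = Φ(0.603) + Φ(-5.085) = 0.7266 + 0.0000 = 0.7266.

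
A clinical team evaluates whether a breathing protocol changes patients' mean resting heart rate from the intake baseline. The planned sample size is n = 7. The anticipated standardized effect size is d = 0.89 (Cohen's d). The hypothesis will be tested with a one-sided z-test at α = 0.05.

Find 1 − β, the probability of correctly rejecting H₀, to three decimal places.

Noncentrality parameter: δ = d·√n = 0.89 × √7 = 2.3547
Critical value for a one-sided test at α = 0.05: z_α = 1.645.
Power = P(Z > 1.645 − δ) = Φ(0.710) = 0.7611.

Power ≈ 0.761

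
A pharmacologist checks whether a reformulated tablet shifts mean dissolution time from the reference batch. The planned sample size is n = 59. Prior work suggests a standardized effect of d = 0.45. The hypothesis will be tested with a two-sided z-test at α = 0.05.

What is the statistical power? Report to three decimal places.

Noncentrality parameter: δ = d·√n = 0.45 × √59 = 3.4565
Two-sided α = 0.05 → critical value z_{0.025} = 1.960.
Power = Φ(δ − 1.960) + Φ(−δ − 1.960) = Φ(1.497) + Φ(-5.416) = 0.9327 + 0.0000 = 0.9327.

Power ≈ 0.933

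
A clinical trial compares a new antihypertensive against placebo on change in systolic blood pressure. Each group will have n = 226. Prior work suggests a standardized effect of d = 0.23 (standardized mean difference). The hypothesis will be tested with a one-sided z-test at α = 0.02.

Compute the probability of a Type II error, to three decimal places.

Noncentrality parameter: δ = d·√(n/2) = 0.23 × √(226/2) = 2.4449
Critical value for a one-sided test at α = 0.02: z_α = 2.054.
Power = Φ(δ − 2.054) = Φ(0.391) = 0.6522.
Type II error: β = 1 − power = 1 − 0.6522 = 0.3478.

β ≈ 0.348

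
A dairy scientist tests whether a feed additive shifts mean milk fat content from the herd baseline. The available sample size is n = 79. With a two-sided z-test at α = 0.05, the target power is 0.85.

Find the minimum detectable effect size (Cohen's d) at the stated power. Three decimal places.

d ≈ 0.337

Required noncentrality: δ = z_{0.025} + z_{0.15} = 1.960 + 1.036 = 2.996.
(The second rejection-region term Φ(−δ − z_{α/2}) is negligible and dropped.)
δ = d·√n ⇒ d = δ/√n = 2.996/√79 = 0.3371.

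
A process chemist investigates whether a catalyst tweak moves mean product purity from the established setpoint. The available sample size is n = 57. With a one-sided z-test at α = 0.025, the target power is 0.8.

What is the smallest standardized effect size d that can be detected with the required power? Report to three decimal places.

d ≈ 0.371

Required noncentrality: δ = z_{0.025} + z_{0.20} = 1.960 + 0.842 = 2.802.
δ = d·√n ⇒ d = δ/√n = 2.802/√57 = 0.3711.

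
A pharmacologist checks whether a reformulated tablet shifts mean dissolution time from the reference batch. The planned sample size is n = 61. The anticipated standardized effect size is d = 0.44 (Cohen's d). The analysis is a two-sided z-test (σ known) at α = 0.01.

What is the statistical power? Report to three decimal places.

Noncentrality parameter: δ = d·√n = 0.44 × √61 = 3.4365
Two-sided α = 0.01 → critical value z_{0.005} = 2.576.
Power = Φ(δ − 2.576) + Φ(−δ − 2.576) = Φ(0.861) + Φ(-6.012) = 0.8053 + 0.0000 = 0.8053.

Power ≈ 0.805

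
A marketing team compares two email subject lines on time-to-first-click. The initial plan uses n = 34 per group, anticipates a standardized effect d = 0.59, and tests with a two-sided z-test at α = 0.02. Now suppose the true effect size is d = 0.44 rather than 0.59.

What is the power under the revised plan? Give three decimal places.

Power ≈ 0.304

With d = 0.44: δ = d·√(n/2) = 0.44 × √(34/2) = 1.8142. Critical value z_{0.01} = 2.326.
Revised power = Φ(δ − 2.326) + Φ(−δ − 2.326) = Φ(-0.512) + Φ(-4.141) = 0.3043 + 0.0000 = 0.3043.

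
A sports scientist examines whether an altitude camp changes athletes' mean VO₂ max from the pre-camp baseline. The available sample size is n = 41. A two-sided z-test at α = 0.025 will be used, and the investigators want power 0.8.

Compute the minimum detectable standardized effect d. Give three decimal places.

d ≈ 0.481

Need Φ(δ − 2.241) = 0.8, so δ = 2.241 + 0.842 = 3.083.
(The second rejection-region term Φ(−δ − z_{α/2}) is negligible and dropped.)
δ = d·√n ⇒ d = δ/√n = 3.083/√41 = 0.4815.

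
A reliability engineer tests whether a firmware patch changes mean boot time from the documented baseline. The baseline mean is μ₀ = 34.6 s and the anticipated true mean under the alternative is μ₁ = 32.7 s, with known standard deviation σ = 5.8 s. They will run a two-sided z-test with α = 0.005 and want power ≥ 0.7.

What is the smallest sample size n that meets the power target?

n = 104

Standardized effect: d = |μ₁ − μ₀| / σ = |32.7 − 34.6| / 5.8 = 0.3276
For power 0.7 need Φ(δ − z_{0.0025}) = 0.7, so δ = z_{0.0025} + z_{0.30} = 2.807 + 0.524 = 3.331.
(For δ > 0 the lower-tail rejection region contributes negligibly to power, so the one-term inversion is standard.)
δ = d·√n ⇒ n = (δ/d)² = (3.331 / 0.3276)² = 103.42.
Round up to the next whole unit.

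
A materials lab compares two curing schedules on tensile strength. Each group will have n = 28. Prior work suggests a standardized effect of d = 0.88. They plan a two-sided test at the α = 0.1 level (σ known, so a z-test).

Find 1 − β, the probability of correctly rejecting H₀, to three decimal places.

Noncentrality parameter: δ = d·√(n/2) = 0.88 × √(28/2) = 3.2927
Two-sided α = 0.1 → critical value z_{0.05} = 1.645.
Power = Φ(δ − 1.645) + Φ(−δ − 1.645) = Φ(1.648) + Φ(-4.938) = 0.9503 + 0.0000 = 0.9503.

Power ≈ 0.950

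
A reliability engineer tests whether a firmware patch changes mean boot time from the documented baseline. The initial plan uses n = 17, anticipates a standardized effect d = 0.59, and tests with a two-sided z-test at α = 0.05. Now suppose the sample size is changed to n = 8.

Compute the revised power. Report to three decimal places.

Power ≈ 0.386

With n = 8: δ = d·√n = 0.59 × √8 = 1.6688. Critical value z_{0.025} = 1.960.
Revised power = Φ(δ − 1.960) + Φ(−δ − 1.960) = Φ(-0.291) + Φ(-3.629) = 0.3855 + 0.0001 = 0.3856.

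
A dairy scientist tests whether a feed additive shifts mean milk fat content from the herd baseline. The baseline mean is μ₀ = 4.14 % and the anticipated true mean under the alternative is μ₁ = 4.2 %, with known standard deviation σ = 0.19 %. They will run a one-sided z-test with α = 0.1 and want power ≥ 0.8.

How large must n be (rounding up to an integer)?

n = 46

Standardized effect: d = |μ₁ − μ₀| / σ = |4.2 − 4.14| / 0.19 = 0.3158
Set Φ(δ − 1.282) = 0.8; then δ − 1.282 = Φ⁻¹(0.8) = 0.842, giving δ = 2.123.
δ = d·√n ⇒ n = (δ/d)² = (2.123 / 0.3158)² = 45.20.
Rounding up, n = 46.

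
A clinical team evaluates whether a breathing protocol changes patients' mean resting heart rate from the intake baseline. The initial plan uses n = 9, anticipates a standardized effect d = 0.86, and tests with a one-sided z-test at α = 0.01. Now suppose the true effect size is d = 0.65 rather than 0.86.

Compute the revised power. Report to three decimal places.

Power ≈ 0.353

With d = 0.65: δ = d·√n = 0.65 × √9 = 1.9500. Critical value z_{0.01} = 2.326.
Revised power = P(Z > 2.326 − δ) = Φ(-0.376) = 0.3533.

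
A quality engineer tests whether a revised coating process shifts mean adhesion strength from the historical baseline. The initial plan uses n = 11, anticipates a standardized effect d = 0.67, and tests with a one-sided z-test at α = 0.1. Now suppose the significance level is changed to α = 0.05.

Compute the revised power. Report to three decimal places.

δ = d·√n = 0.67 × √11 = 2.2221 (unchanged). New critical value: z_{0.05} = 1.645.
Revised power = P(Z > 1.645 − δ) = Φ(0.577) = 0.7181.

Power ≈ 0.718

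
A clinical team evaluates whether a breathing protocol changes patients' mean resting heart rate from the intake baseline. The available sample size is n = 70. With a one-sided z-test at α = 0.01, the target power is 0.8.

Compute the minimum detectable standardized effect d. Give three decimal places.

Need Φ(δ − 2.326) = 0.8, so δ = 2.326 + 0.842 = 3.168.
δ = d·√n ⇒ d = δ/√n = 3.168/√70 = 0.3786.

d ≈ 0.379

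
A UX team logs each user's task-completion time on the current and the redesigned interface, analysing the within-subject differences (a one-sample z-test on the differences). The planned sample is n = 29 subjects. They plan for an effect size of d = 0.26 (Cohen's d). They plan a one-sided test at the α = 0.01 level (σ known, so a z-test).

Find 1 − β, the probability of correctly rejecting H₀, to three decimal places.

Power ≈ 0.177

Noncentrality parameter: λ = d·√n = 0.26 × √29 = 1.4001
One-sided α = 0.01 → critical value z_{0.01} = 2.326.
Power = Φ(λ − 2.326) = Φ(-0.926) = 0.1772.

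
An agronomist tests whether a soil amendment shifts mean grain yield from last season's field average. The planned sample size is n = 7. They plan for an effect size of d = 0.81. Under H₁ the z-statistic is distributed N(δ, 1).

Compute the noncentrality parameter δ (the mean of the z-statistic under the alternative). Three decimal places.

δ ≈ 2.143

The noncentrality parameter scales effect size by the design's sample-size factor: δ = d·√n = 0.81 × √7 = 2.1431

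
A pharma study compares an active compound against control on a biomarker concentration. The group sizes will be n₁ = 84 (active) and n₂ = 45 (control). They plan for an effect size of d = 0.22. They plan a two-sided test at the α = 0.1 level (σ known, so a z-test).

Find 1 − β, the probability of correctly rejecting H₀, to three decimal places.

Power ≈ 0.327

Noncentrality parameter: δ = d / √(1/n₁ + 1/n₂) = 0.22 / √(1/84 + 1/45) = 1.1909
Critical value for a two-sided test at α = 0.1: z_{α/2} = 1.645.
Power = Φ(δ − 1.645) + Φ(−δ − 1.645) = Φ(-0.454) + Φ(-2.836) = 0.3249 + 0.0023 = 0.3272.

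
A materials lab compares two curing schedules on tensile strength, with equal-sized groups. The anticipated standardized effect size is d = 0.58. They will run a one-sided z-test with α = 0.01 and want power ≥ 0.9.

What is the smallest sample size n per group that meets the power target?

For power 0.9 need Φ(δ − z_{0.01}) = 0.9, so δ = z_{0.01} + z_{0.10} = 2.326 + 1.282 = 3.608.
δ = d·√(n/2) ⇒ n = 2(δ/d)² = 2 × (3.608 / 0.58)² = 77.39.
Round up to the next whole unit.

n = 78 per group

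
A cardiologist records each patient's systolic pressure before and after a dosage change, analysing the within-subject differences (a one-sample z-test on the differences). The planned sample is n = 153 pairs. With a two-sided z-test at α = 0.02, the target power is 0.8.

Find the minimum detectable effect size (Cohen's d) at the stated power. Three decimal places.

Need Φ(δ − 2.326) = 0.8, so δ = 2.326 + 0.842 = 3.168.
(The second rejection-region term Φ(−δ − z_{α/2}) is negligible and dropped.)
δ = d·√n ⇒ d = δ/√n = 3.168/√153 = 0.2561.

d ≈ 0.256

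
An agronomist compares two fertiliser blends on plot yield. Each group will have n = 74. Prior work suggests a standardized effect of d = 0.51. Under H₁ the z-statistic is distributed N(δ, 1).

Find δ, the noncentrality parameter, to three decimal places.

δ ≈ 3.102

The noncentrality parameter scales effect size by the design's sample-size factor: δ = d·√(n/2) = 0.51 × √(74/2) = 3.1022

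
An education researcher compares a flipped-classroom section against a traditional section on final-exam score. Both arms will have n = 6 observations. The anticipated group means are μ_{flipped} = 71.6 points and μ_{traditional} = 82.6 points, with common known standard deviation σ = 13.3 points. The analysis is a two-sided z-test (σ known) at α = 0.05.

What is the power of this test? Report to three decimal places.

Power ≈ 0.299

Standardized effect: d = |μ_{flipped} − μ_{traditional}| / σ = |71.6 − 82.6| / 13.3 = 0.8271
Noncentrality parameter: δ = d·√(n/2) = 0.8271 × √(6/2) = 1.4325
Critical value for a two-sided test at α = 0.05: z_{α/2} = 1.960.
Power = Φ(δ − 1.960) + Φ(−δ − 1.960) = Φ(-0.527) + Φ(-3.392) = 0.2989 + 0.0003 = 0.2993.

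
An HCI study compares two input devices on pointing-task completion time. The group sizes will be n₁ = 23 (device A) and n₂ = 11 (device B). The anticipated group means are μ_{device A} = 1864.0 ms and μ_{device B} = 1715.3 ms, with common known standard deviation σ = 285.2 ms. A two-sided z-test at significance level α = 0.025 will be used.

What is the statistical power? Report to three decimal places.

Standardized effect: d = |μ_{device A} − μ_{device B}| / σ = |1864.0 − 1715.3| / 285.2 = 0.5214
Noncentrality parameter: δ = d / √(1/n₁ + 1/n₂) = 0.5214 / √(1/23 + 1/11) = 1.4223
Two-sided α = 0.025 → critical value z_{0.0125} = 2.241.
Power = Φ(δ − 2.241) + Φ(−δ − 2.241) = Φ(-0.819) + Φ(-3.664) = 0.2064 + 0.0001 = 0.2065.

Power ≈ 0.206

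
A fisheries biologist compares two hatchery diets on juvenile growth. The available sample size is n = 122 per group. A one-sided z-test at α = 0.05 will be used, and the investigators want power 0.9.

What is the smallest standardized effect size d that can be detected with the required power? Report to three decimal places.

Need Φ(δ − 1.645) = 0.9, so δ = 1.645 + 1.282 = 2.926.
δ = d·√(n/2) ⇒ d = δ/√(n/2) = 2.926/√(122/2) = 0.3747.

d ≈ 0.375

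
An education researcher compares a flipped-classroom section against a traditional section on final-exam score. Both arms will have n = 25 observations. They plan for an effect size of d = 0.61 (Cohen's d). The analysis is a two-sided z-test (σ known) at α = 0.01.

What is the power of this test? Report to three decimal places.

Power ≈ 0.338

Noncentrality parameter: δ = d·√(n/2) = 0.61 × √(25/2) = 2.1567
Two-sided α = 0.01 → critical value z_{0.005} = 2.576.
Power = Φ(δ − 2.576) + Φ(−δ − 2.576) = Φ(-0.419) + Φ(-4.733) = 0.3376 + 0.0000 = 0.3376.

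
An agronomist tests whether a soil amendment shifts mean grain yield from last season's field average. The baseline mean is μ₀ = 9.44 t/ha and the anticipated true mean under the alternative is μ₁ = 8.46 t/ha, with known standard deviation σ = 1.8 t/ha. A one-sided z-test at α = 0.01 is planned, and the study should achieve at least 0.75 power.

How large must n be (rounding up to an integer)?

n = 31

Standardized effect: d = |μ₁ − μ₀| / σ = |8.46 − 9.44| / 1.8 = 0.5444
For power 0.75 need Φ(δ − z_{0.01}) = 0.75, so δ = z_{0.01} + z_{0.25} = 2.326 + 0.674 = 3.001.
δ = d·√n ⇒ n = (δ/d)² = (3.001 / 0.5444)² = 30.38.
Round up to the next whole unit.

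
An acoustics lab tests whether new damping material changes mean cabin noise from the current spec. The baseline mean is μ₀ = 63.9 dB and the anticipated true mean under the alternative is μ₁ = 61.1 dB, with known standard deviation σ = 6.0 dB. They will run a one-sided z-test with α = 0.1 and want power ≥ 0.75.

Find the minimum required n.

n = 18

Standardized effect: d = |μ₁ − μ₀| / σ = |61.1 − 63.9| / 6.0 = 0.4667
Set Φ(δ − 1.282) = 0.75; then δ − 1.282 = Φ⁻¹(0.75) = 0.674, giving δ = 1.956.
δ = d·√n ⇒ n = (δ/d)² = (1.956 / 0.4667)² = 17.57.
Round up to the next whole unit.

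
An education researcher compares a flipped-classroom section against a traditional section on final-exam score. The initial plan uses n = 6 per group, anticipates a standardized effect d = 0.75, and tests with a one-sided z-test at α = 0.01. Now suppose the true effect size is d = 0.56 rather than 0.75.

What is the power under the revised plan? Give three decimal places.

With d = 0.56: δ = d·√(n/2) = 0.56 × √(6/2) = 0.9699. Critical value z_{0.01} = 2.326.
Revised power = P(Z > 2.326 − δ) = Φ(-1.356) = 0.0875.

Power ≈ 0.087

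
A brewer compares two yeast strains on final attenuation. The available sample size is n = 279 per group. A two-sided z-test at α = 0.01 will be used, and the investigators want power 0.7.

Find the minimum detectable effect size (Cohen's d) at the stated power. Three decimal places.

d ≈ 0.262

Required noncentrality: δ = z_{0.005} + z_{0.30} = 2.576 + 0.524 = 3.100.
(The second rejection-region term Φ(−δ − z_{α/2}) is negligible and dropped.)
δ = d·√(n/2) ⇒ d = δ/√(n/2) = 3.100/√(279/2) = 0.2625.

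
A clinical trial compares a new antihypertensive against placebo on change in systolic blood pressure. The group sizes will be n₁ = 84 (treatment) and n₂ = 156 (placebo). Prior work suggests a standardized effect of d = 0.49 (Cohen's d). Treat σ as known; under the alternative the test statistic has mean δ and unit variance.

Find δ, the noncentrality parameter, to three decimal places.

δ ≈ 3.621

The noncentrality parameter scales effect size by the design's sample-size factor: δ = d / √(1/n₁ + 1/n₂) = 0.49 / √(1/84 + 1/156) = 3.6207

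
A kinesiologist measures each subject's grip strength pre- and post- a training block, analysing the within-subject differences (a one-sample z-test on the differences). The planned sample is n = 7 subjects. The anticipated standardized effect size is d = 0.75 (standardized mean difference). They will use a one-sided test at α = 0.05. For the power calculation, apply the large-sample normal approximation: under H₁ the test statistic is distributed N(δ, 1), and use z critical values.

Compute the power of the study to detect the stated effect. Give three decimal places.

Power ≈ 0.633

Noncentrality parameter: δ = d·√n = 0.75 × √7 = 1.9843
One-sided α = 0.05 → critical value z_{0.05} = 1.645.
Power = P(Z > 1.645 − δ) = Φ(0.339) = 0.6329.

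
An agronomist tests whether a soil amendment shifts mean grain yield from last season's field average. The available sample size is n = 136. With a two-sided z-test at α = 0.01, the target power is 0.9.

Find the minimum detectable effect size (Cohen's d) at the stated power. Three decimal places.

d ≈ 0.331

Need Φ(δ − 2.576) = 0.9, so δ = 2.576 + 1.282 = 3.857.
(Lower-tail contribution to power is negligible for δ > 0.)
δ = d·√n ⇒ d = δ/√n = 3.857/√136 = 0.3308.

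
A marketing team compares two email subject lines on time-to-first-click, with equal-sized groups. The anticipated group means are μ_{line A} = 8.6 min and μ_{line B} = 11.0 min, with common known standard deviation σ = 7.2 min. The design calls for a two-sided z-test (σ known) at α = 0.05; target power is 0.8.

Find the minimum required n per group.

Standardized effect: d = |μ_{line A} − μ_{line B}| / σ = |8.6 − 11.0| / 7.2 = 0.3333
Set Φ(δ − 1.960) = 0.8; then δ − 1.960 = Φ⁻¹(0.8) = 0.842, giving δ = 2.802.
(The Φ(−δ − z_{α/2}) term is vanishingly small for δ > 0 and is dropped in the standard sample-size formula.)
δ = d·√(n/2) ⇒ n = 2(δ/d)² = 2 × (2.802 / 0.3333)² = 141.28.
Round up to the next whole unit.

n = 142 per group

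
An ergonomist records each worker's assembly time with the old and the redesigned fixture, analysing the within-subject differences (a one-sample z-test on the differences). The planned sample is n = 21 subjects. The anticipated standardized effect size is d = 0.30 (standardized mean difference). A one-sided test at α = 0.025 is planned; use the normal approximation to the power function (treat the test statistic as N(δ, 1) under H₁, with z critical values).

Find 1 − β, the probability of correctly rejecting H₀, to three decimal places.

Power ≈ 0.279

Noncentrality parameter: δ = d·√n = 0.30 × √21 = 1.3748
One-sided α = 0.025 → critical value z_{0.025} = 1.960.
Power = Φ(δ − 1.960) = Φ(-0.585) = 0.2792.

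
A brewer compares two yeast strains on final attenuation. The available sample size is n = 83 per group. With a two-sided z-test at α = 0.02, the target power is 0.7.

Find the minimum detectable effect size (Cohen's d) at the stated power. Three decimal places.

d ≈ 0.443

Required noncentrality: δ = z_{0.01} + z_{0.30} = 2.326 + 0.524 = 2.851.
(Lower-tail contribution to power is negligible for δ > 0.)
δ = d·√(n/2) ⇒ d = δ/√(n/2) = 2.851/√(83/2) = 0.4425.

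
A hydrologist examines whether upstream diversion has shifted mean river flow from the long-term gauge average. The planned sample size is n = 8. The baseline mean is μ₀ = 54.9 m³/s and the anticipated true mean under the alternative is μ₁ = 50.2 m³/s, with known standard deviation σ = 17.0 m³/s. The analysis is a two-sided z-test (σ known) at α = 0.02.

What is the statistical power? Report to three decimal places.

Power ≈ 0.062

Standardized effect: d = |μ₁ − μ₀| / σ = |50.2 − 54.9| / 17.0 = 0.2765
Noncentrality parameter: δ = d·√n = 0.2765 × √8 = 0.7820
Two-sided α = 0.02 → critical value z_{0.01} = 2.326.
Power = Φ(δ − 2.326) + Φ(−δ − 2.326) = Φ(-1.544) + Φ(-3.108) = 0.0612 + 0.0009 = 0.0622.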